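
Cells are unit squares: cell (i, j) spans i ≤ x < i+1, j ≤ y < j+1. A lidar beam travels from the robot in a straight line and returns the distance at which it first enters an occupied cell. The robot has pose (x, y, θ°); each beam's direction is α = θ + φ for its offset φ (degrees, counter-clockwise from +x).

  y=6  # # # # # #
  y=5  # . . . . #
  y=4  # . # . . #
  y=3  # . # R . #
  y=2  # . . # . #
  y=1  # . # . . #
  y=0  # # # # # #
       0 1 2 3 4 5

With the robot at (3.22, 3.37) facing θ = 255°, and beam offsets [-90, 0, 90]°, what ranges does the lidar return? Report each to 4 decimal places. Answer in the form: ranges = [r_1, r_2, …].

beam 1: φ=-90°, α=165°
  dir = (cos 165°, sin 165°) = (-0.9659, 0.2588); from cell (3,3)
  next x-line at t=0.2278, next y-line at t=2.4341; Δt_x=1.0353, Δt_y=3.8637
    x: enter (2,3) at t=0.2278 ← occupied
  → r_1 = 0.2278
beam 2: φ=0°, α=255°
  dir = (cos 255°, sin 255°) = (-0.2588, -0.9659); from cell (3,3)
  next x-line at t=0.8500, next y-line at t=0.3831; Δt_x=3.8637, Δt_y=1.0353
    y: enter (3,2) at t=0.3831 ← occupied
  → r_2 = 0.3831
beam 3: φ=90°, α=345°
  dir = (cos 345°, sin 345°) = (0.9659, -0.2588); from cell (3,3)
  next x-line at t=0.8075, next y-line at t=1.4296; Δt_x=1.0353, Δt_y=3.8637
    x: enter (4,3) at t=0.8075
    y: enter (4,2) at t=1.4296
    x: enter (5,2) at t=1.8428 ← occupied
  → r_3 = 1.8428

ranges = [0.2278, 0.3831, 1.8428]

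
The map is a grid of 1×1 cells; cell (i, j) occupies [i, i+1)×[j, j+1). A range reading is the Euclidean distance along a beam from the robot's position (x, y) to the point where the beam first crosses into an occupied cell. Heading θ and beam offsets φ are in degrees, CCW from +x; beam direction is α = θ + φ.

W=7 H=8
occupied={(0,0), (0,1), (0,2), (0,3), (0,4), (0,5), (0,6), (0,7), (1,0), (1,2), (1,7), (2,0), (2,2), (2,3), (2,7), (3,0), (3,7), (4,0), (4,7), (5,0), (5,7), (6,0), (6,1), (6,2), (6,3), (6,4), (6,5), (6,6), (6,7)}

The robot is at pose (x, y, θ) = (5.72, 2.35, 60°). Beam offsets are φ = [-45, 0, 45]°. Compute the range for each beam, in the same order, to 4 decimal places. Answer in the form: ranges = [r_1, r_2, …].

beam 1: φ=-45°, α=15°
  d=(0.9659,0.2588)  start (5,2)  tX=0.2899 tY=2.5114  stride 1/|dx|=1.0353 1/|dy|=3.8637
    cross x-line → (6,2), t=0.2899 (wall)
  → r_1 = 0.2899
beam 2: φ=0°, α=60°
  d=(0.5000,0.8660)  start (5,2)  tX=0.5600 tY=0.7506  stride 1/|dx|=2.0000 1/|dy|=1.1547
    cross x-line → (6,2), t=0.5600 (wall)
  → r_2 = 0.5600
beam 3: φ=45°, α=105°
  d=(-0.2588,0.9659)  start (5,2)  tX=2.7819 tY=0.6729  stride 1/|dx|=3.8637 1/|dy|=1.0353
    cross y-line → (5,3), t=0.6729
    cross y-line → (5,4), t=1.7082
    cross y-line → (5,5), t=2.7435
    cross x-line → (4,5), t=2.7819
    cross y-line → (4,6), t=3.7788
    cross y-line → (4,7), t=4.8140 (wall)
  → r_3 = 4.8140

ranges = [0.2899, 0.5600, 4.8140]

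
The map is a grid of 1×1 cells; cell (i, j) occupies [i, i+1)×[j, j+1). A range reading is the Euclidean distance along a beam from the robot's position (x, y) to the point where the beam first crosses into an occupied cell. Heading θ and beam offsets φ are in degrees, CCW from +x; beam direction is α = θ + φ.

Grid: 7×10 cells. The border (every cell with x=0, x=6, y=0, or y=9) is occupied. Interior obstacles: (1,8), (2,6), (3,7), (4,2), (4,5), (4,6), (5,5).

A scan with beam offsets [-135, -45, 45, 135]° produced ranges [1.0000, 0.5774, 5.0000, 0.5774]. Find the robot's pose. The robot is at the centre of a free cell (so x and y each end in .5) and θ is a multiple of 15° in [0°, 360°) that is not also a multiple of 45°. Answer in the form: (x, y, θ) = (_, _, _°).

Enumerate (i+0.5, j+0.5, θ) over the 33 free cells and 16 admissible headings. For each, cast all 4 beams and compare to the given ranges.
  (1.5, 6.5, 60°): beam 1 = 5.6940 ≠ 1.0000 ✗
  (5.5, 7.5, 165°): beam 1 = 0.5774 ≠ 1.0000 ✗
  (3.5, 1.5, 210°): beam 1 = 3.6235 ≠ 1.0000 ✗
  …
  (1.5, 6.5, 255°): r_1=1.0000, r_2=0.5774, r_3=5.0000, r_4=0.5774 — all match ✓
No second candidate reproduces the full scan.

(x, y, θ) = (1.5, 6.5, 255°)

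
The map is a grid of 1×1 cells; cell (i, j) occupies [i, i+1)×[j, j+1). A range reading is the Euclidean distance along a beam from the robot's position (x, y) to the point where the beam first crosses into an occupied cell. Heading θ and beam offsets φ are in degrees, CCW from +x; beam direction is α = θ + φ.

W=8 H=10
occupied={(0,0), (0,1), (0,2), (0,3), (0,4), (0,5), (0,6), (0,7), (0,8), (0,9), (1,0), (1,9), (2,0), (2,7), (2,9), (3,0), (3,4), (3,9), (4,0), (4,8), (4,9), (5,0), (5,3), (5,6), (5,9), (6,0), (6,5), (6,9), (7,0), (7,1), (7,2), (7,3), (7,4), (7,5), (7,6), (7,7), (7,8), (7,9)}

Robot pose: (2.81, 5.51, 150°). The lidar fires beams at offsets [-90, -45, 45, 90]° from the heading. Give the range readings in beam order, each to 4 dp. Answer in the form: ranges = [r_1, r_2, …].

beam 1: φ=-90°, α=60°
  d=(0.5000,0.8660)  start (2,5)  tX=0.3800 tY=0.5658  stride 1/|dx|=2.0000 1/|dy|=1.1547
    cross x-line → (3,5), t=0.3800
    cross y-line → (3,6), t=0.5658
    cross y-line → (3,7), t=1.7205
    cross x-line → (4,7), t=2.3800
    cross y-line → (4,8), t=2.8752 (wall)
  → r_1 = 2.8752
beam 2: φ=-45°, α=105°
  d=(-0.2588,0.9659)  start (2,5)  tX=3.1296 tY=0.5073  stride 1/|dx|=3.8637 1/|dy|=1.0353
    cross y-line → (2,6), t=0.5073
    cross y-line → (2,7), t=1.5426 (wall)
  → r_2 = 1.5426
beam 3: φ=45°, α=195°
  d=(-0.9659,-0.2588)  start (2,5)  tX=0.8386 tY=1.9705  stride 1/|dx|=1.0353 1/|dy|=3.8637
    cross x-line → (1,5), t=0.8386
    cross x-line → (0,5), t=1.8738 (wall)
  → r_3 = 1.8738
beam 4: φ=90°, α=240°
  d=(-0.5000,-0.8660)  start (2,5)  tX=1.6200 tY=0.5889  stride 1/|dx|=2.0000 1/|dy|=1.1547
    cross y-line → (2,4), t=0.5889
    cross x-line → (1,4), t=1.6200
    cross y-line → (1,3), t=1.7436
    cross y-line → (1,2), t=2.8983
    cross x-line → (0,2), t=3.6200 (wall)
  → r_4 = 3.6200

ranges = [2.8752, 1.5426, 1.8738, 3.6200]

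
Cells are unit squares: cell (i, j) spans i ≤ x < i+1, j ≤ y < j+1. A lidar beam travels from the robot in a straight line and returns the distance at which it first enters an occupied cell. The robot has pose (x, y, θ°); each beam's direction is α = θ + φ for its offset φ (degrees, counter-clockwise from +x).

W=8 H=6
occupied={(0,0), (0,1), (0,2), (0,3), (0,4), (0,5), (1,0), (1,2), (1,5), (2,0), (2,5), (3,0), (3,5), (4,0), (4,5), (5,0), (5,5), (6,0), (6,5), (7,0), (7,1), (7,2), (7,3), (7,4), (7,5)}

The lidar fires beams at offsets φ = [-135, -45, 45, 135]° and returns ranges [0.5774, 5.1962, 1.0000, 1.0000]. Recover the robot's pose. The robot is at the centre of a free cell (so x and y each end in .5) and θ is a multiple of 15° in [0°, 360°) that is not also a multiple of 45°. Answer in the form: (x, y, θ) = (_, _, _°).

(x, y, θ) = (2.5, 1.5, 75°)

Candidates: 23 free-cell centres × 16 headings = 368 poses. Raycast each; keep the one whose scan matches to 4 dp.
  (1.5, 1.5, 345°): beam 2 = 0.5774 ≠ 5.1962 ✗
  (3.5, 4.5, 240°): beam 1 = 0.5176 ≠ 0.5774 ✗
  (4.5, 1.5, 150°): beam 1 = 2.5882 ≠ 0.5774 ✗
  …
  (2.5, 1.5, 75°): r_1=0.5774, r_2=5.1962, r_3=1.0000, r_4=1.0000 — all match ✓
Unique over the lattice → pose = (2.5, 1.5, 75°).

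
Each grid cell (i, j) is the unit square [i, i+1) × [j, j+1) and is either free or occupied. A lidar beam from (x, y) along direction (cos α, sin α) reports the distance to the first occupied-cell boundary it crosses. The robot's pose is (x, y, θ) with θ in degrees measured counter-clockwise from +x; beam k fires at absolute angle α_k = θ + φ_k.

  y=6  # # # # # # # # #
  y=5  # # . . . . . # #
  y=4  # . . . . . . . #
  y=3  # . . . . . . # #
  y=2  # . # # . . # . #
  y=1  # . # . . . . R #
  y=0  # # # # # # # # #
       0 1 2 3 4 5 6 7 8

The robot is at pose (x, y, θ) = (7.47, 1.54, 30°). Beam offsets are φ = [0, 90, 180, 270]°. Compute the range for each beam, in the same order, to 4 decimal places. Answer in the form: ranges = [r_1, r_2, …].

beam 1: φ=0°, α=30°
  dir = (cos 30°, sin 30°) = (0.8660, 0.5000); from cell (7,1)
  next x-line at t=0.6120, next y-line at t=0.9200; Δt_x=1.1547, Δt_y=2.0000
    x: enter (8,1) at t=0.6120 ← occupied
  → r_1 = 0.6120
beam 2: φ=90°, α=120°
  dir = (cos 120°, sin 120°) = (-0.5000, 0.8660); from cell (7,1)
  next x-line at t=0.9400, next y-line at t=0.5312; Δt_x=2.0000, Δt_y=1.1547
    y: enter (7,2) at t=0.5312
    x: enter (6,2) at t=0.9400 ← occupied
  → r_2 = 0.9400
beam 3: φ=180°, α=210°
  dir = (cos 210°, sin 210°) = (-0.8660, -0.5000); from cell (7,1)
  next x-line at t=0.5427, next y-line at t=1.0800; Δt_x=1.1547, Δt_y=2.0000
    x: enter (6,1) at t=0.5427
    y: enter (6,0) at t=1.0800 ← occupied
  → r_3 = 1.0800
beam 4: φ=270°, α=300°
  dir = (cos 300°, sin 300°) = (0.5000, -0.8660); from cell (7,1)
  next x-line at t=1.0600, next y-line at t=0.6235; Δt_x=2.0000, Δt_y=1.1547
    y: enter (7,0) at t=0.6235 ← occupied
  → r_4 = 0.6235

ranges = [0.6120, 0.9400, 1.0800, 0.6235]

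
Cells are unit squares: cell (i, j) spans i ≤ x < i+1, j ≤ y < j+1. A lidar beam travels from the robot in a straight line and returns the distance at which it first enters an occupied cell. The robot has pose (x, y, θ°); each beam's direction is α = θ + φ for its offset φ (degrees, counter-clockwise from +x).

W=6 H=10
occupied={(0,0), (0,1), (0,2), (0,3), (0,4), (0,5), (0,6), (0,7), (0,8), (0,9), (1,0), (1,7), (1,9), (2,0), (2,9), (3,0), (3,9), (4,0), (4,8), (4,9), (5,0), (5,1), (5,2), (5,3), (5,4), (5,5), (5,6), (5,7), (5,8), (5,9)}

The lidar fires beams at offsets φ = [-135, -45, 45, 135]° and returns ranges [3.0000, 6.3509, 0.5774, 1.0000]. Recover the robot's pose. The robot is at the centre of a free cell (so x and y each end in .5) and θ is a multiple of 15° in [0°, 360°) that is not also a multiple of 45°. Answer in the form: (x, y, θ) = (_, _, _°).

(x, y, θ) = (1.5, 2.5, 105°)

Candidates: 30 free-cell centres × 16 headings = 480 poses. Raycast each; keep the one whose scan matches to 4 dp.
  (4.5, 1.5, 165°): beam 1 = 0.5774 ≠ 3.0000 ✗
  (1.5, 1.5, 195°): beam 1 = 7.0000 ≠ 3.0000 ✗
  (4.5, 5.5, 330°): beam 1 = 3.6235 ≠ 3.0000 ✗
  (4.5, 1.5, 330°): beam 1 = 1.9319 ≠ 3.0000 ✗
  …
  (1.5, 2.5, 105°): r_1=3.0000, r_2=6.3509, r_3=0.5774, r_4=1.0000 — all match ✓
Unique over the lattice → pose = (1.5, 2.5, 105°).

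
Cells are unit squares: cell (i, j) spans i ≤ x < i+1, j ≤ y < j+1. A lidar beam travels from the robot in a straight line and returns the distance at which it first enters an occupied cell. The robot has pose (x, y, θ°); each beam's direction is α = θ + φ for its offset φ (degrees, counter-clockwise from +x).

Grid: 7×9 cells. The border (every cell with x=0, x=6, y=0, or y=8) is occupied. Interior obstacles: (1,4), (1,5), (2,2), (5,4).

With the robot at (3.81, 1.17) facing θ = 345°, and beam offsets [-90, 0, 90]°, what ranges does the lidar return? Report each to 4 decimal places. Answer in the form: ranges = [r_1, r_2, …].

ranges = [0.1760, 0.6568, 7.0709]

beam 1: φ=-90°, α=255°
  direction (-0.2588, -0.9659); cell (3,1); t to first gridline: x 3.1296, y 0.1760 (then +3.8637 / +1.0353)
    (3,0) via y @ 0.1760  # hit
  → r_1 = 0.1760
beam 2: φ=0°, α=345°
  direction (0.9659, -0.2588); cell (3,1); t to first gridline: x 0.1967, y 0.6568 (then +1.0353 / +3.8637)
    (4,1) via x @ 0.1967
    (4,0) via y @ 0.6568  # hit
  → r_2 = 0.6568
beam 3: φ=90°, α=75°
  direction (0.2588, 0.9659); cell (3,1); t to first gridline: x 0.7341, y 0.8593 (then +3.8637 / +1.0353)
    (4,1) via x @ 0.7341
    (4,2) via y @ 0.8593
    (4,3) via y @ 1.8946
    (4,4) via y @ 2.9298
    (4,5) via y @ 3.9651
    (5,5) via x @ 4.5978
    (5,6) via y @ 5.0004
    (5,7) via y @ 6.0357
    (5,8) via y @ 7.0709  # hit
  → r_3 = 7.0709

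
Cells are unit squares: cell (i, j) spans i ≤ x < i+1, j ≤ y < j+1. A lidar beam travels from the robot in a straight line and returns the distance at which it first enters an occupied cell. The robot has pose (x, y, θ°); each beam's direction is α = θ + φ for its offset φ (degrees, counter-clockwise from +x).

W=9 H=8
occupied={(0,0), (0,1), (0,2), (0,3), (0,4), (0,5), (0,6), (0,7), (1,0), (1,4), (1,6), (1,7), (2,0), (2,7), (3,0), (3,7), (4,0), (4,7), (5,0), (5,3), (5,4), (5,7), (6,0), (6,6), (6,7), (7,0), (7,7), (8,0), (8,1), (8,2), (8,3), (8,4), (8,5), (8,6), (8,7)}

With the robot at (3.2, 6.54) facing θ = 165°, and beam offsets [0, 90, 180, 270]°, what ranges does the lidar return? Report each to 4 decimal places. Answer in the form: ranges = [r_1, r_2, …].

beam 1: φ=0°, α=165°
  d=(-0.9659,0.2588)  start (3,6)  tX=0.2071 tY=1.7773  stride 1/|dx|=1.0353 1/|dy|=3.8637
    cross x-line → (2,6), t=0.2071
    cross x-line → (1,6), t=1.2423 (wall)
  → r_1 = 1.2423
beam 2: φ=90°, α=255°
  d=(-0.2588,-0.9659)  start (3,6)  tX=0.7727 tY=0.5590  stride 1/|dx|=3.8637 1/|dy|=1.0353
    cross y-line → (3,5), t=0.5590
    cross x-line → (2,5), t=0.7727
    cross y-line → (2,4), t=1.5943
    cross y-line → (2,3), t=2.6296
    cross y-line → (2,2), t=3.6649
    cross x-line → (1,2), t=4.6364
    cross y-line → (1,1), t=4.7002
    cross y-line → (1,0), t=5.7354 (wall)
  → r_2 = 5.7354
beam 3: φ=180°, α=345°
  d=(0.9659,-0.2588)  start (3,6)  tX=0.8282 tY=2.0864  stride 1/|dx|=1.0353 1/|dy|=3.8637
    cross x-line → (4,6), t=0.8282
    cross x-line → (5,6), t=1.8635
    cross y-line → (5,5), t=2.0864
    cross x-line → (6,5), t=2.8988
    cross x-line → (7,5), t=3.9340
    cross x-line → (8,5), t=4.9693 (wall)
  → r_3 = 4.9693
beam 4: φ=270°, α=75°
  d=(0.2588,0.9659)  start (3,6)  tX=3.0910 tY=0.4762  stride 1/|dx|=3.8637 1/|dy|=1.0353
    cross y-line → (3,7), t=0.4762 (wall)
  → r_4 = 0.4762

ranges = [1.2423, 5.7354, 4.9693, 0.4762]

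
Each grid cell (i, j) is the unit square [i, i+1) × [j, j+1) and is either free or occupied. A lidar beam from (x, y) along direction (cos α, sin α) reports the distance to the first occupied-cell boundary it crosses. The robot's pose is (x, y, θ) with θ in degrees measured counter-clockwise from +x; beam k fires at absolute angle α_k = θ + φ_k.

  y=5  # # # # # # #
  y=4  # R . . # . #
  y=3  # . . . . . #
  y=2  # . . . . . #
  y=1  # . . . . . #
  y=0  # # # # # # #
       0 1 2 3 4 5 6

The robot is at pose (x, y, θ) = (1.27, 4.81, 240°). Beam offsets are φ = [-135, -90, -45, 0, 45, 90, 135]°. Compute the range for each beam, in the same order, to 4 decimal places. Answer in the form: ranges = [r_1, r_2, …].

ranges = [0.1967, 0.3118, 0.2795, 0.5400, 3.9444, 5.4617, 0.7341]

beam 1: φ=-135°, α=105°
  dir = (cos 105°, sin 105°) = (-0.2588, 0.9659); from cell (1,4)
  next x-line at t=1.0432, next y-line at t=0.1967; Δt_x=3.8637, Δt_y=1.0353
    y: enter (1,5) at t=0.1967 ← occupied
  → r_1 = 0.1967
beam 2: φ=-90°, α=150°
  dir = (cos 150°, sin 150°) = (-0.8660, 0.5000); from cell (1,4)
  next x-line at t=0.3118, next y-line at t=0.3800; Δt_x=1.1547, Δt_y=2.0000
    x: enter (0,4) at t=0.3118 ← occupied
  → r_2 = 0.3118
beam 3: φ=-45°, α=195°
  dir = (cos 195°, sin 195°) = (-0.9659, -0.2588); from cell (1,4)
  next x-line at t=0.2795, next y-line at t=3.1296; Δt_x=1.0353, Δt_y=3.8637
    x: enter (0,4) at t=0.2795 ← occupied
  → r_3 = 0.2795
beam 4: φ=0°, α=240°
  dir = (cos 240°, sin 240°) = (-0.5000, -0.8660); from cell (1,4)
  next x-line at t=0.5400, next y-line at t=0.9353; Δt_x=2.0000, Δt_y=1.1547
    x: enter (0,4) at t=0.5400 ← occupied
  → r_4 = 0.5400
beam 5: φ=45°, α=285°
  dir = (cos 285°, sin 285°) = (0.2588, -0.9659); from cell (1,4)
  next x-line at t=2.8205, next y-line at t=0.8386; Δt_x=3.8637, Δt_y=1.0353
    y: enter (1,3) at t=0.8386
    y: enter (1,2) at t=1.8738
    x: enter (2,2) at t=2.8205
    y: enter (2,1) at t=2.9091
    y: enter (2,0) at t=3.9444 ← occupied
  → r_5 = 3.9444
beam 6: φ=90°, α=330°
  dir = (cos 330°, sin 330°) = (0.8660, -0.5000); from cell (1,4)
  next x-line at t=0.8429, next y-line at t=1.6200; Δt_x=1.1547, Δt_y=2.0000
    x: enter (2,4) at t=0.8429
    y: enter (2,3) at t=1.6200
    x: enter (3,3) at t=1.9976
    x: enter (4,3) at t=3.1523
    y: enter (4,2) at t=3.6200
    x: enter (5,2) at t=4.3070
    x: enter (6,2) at t=5.4617 ← occupied
  → r_6 = 5.4617
beam 7: φ=135°, α=15°
  dir = (cos 15°, sin 15°) = (0.9659, 0.2588); from cell (1,4)
  next x-line at t=0.7558, next y-line at t=0.7341; Δt_x=1.0353, Δt_y=3.8637
    y: enter (1,5) at t=0.7341 ← occupied
  → r_7 = 0.7341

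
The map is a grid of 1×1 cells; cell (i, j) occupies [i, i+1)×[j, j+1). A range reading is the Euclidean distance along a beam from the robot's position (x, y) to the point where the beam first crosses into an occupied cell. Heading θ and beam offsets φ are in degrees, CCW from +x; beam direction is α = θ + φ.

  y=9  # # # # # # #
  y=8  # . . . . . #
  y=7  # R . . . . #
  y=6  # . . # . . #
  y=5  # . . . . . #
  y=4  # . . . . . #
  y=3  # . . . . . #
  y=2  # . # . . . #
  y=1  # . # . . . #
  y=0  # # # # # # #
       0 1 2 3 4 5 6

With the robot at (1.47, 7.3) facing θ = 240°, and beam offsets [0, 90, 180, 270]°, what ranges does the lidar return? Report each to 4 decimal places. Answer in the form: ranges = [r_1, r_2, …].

ranges = [0.9400, 1.7667, 1.9630, 0.5427]

beam 1: φ=0°, α=240°
  cosα=-0.5000 sinα=-0.8660 | (1,7) | tMaxX 0.9400 tMaxY 0.3464 | tΔX 2.0000 tΔY 1.1547
    t=0.3464 [y] (1,6)
    t=0.9400 [x] (0,6) — stop
  → r_1 = 0.9400
beam 2: φ=90°, α=330°
  cosα=0.8660 sinα=-0.5000 | (1,7) | tMaxX 0.6120 tMaxY 0.6000 | tΔX 1.1547 tΔY 2.0000
    t=0.6000 [y] (1,6)
    t=0.6120 [x] (2,6)
    t=1.7667 [x] (3,6) — stop
  → r_2 = 1.7667
beam 3: φ=180°, α=60°
  cosα=0.5000 sinα=0.8660 | (1,7) | tMaxX 1.0600 tMaxY 0.8083 | tΔX 2.0000 tΔY 1.1547
    t=0.8083 [y] (1,8)
    t=1.0600 [x] (2,8)
    t=1.9630 [y] (2,9) — stop
  → r_3 = 1.9630
beam 4: φ=270°, α=150°
  cosα=-0.8660 sinα=0.5000 | (1,7) | tMaxX 0.5427 tMaxY 1.4000 | tΔX 1.1547 tΔY 2.0000
    t=0.5427 [x] (0,7) — stop
  → r_4 = 0.5427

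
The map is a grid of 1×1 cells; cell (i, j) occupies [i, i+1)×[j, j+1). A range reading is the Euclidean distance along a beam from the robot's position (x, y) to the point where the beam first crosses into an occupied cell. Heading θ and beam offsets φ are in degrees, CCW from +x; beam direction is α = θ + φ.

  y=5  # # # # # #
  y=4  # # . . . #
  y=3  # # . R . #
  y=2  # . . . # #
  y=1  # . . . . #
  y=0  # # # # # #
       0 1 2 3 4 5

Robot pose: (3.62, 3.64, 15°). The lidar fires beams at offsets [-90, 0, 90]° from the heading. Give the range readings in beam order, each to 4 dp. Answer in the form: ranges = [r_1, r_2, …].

beam 1: φ=-90°, α=285°
  direction (0.2588, -0.9659); cell (3,3); t to first gridline: x 1.4682, y 0.6626 (then +3.8637 / +1.0353)
    (3,2) via y @ 0.6626
    (4,2) via x @ 1.4682  # hit
  → r_1 = 1.4682
beam 2: φ=0°, α=15°
  direction (0.9659, 0.2588); cell (3,3); t to first gridline: x 0.3934, y 1.3909 (then +1.0353 / +3.8637)
    (4,3) via x @ 0.3934
    (4,4) via y @ 1.3909
    (5,4) via x @ 1.4287  # hit
  → r_2 = 1.4287
beam 3: φ=90°, α=105°
  direction (-0.2588, 0.9659); cell (3,3); t to first gridline: x 2.3955, y 0.3727 (then +3.8637 / +1.0353)
    (3,4) via y @ 0.3727
    (3,5) via y @ 1.4080  # hit
  → r_3 = 1.4080

ranges = [1.4682, 1.4287, 1.4080]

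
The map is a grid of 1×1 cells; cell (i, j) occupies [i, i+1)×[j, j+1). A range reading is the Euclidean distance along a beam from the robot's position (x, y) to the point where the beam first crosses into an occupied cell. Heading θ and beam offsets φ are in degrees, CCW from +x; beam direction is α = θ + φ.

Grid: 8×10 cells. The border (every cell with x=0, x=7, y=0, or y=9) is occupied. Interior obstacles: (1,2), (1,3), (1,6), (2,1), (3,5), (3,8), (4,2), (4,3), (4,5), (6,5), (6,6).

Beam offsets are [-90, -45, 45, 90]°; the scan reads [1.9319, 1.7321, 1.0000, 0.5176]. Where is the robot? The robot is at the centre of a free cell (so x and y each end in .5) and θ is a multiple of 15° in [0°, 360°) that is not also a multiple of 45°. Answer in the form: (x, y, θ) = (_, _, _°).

(x, y, θ) = (6.5, 4.5, 255°)

The pose lattice has 37·16 = 592 candidates. Test each by forward raycasting.
  (5.5, 1.5, 165°): beam 1 = 3.6235 ≠ 1.9319 ✗
  (1.5, 4.5, 195°): beam 1 = 1.5529 ≠ 1.9319 ✗
  (6.5, 3.5, 240°): beam 1 = 3.0000 ≠ 1.9319 ✗
  (1.5, 8.5, 60°): beam 1 = 5.1962 ≠ 1.9319 ✗
  …
  (6.5, 4.5, 255°): r_1=1.9319, r_2=1.7321, r_3=1.0000, r_4=0.5176 — all match ✓
Unique over the lattice → pose = (6.5, 4.5, 255°).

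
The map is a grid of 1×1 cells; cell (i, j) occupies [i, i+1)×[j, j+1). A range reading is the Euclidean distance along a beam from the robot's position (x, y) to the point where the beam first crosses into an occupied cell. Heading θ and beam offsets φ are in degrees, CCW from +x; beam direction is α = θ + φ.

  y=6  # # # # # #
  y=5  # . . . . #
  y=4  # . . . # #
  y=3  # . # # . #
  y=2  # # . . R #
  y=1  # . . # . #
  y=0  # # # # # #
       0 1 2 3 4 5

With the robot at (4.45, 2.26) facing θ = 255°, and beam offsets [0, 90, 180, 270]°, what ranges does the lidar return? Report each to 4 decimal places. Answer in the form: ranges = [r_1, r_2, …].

beam 1: φ=0°, α=255°
  cosα=-0.2588 sinα=-0.9659 | (4,2) | tMaxX 1.7387 tMaxY 0.2692 | tΔX 3.8637 tΔY 1.0353
    t=0.2692 [y] (4,1)
    t=1.3044 [y] (4,0) — stop
  → r_1 = 1.3044
beam 2: φ=90°, α=345°
  cosα=0.9659 sinα=-0.2588 | (4,2) | tMaxX 0.5694 tMaxY 1.0046 | tΔX 1.0353 tΔY 3.8637
    t=0.5694 [x] (5,2) — stop
  → r_2 = 0.5694
beam 3: φ=180°, α=75°
  cosα=0.2588 sinα=0.9659 | (4,2) | tMaxX 2.1250 tMaxY 0.7661 | tΔX 3.8637 tΔY 1.0353
    t=0.7661 [y] (4,3)
    t=1.8014 [y] (4,4) — stop
  → r_3 = 1.8014
beam 4: φ=270°, α=165°
  cosα=-0.9659 sinα=0.2588 | (4,2) | tMaxX 0.4659 tMaxY 2.8591 | tΔX 1.0353 tΔY 3.8637
    t=0.4659 [x] (3,2)
    t=1.5012 [x] (2,2)
    t=2.5364 [x] (1,2) — stop
  → r_4 = 2.5364

ranges = [1.3044, 0.5694, 1.8014, 2.5364]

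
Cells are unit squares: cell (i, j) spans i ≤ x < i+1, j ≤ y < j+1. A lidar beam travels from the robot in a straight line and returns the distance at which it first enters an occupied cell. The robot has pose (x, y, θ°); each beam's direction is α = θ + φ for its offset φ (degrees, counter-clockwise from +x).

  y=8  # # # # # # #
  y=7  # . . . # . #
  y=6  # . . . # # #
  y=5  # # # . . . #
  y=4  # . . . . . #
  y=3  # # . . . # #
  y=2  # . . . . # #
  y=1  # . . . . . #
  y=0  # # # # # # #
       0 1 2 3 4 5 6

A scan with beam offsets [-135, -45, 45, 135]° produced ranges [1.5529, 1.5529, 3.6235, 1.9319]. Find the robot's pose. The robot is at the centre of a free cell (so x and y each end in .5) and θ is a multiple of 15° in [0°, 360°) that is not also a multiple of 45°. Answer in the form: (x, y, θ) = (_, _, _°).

(x, y, θ) = (3.5, 2.5, 30°)

Enumerate (i+0.5, j+0.5, θ) over the 27 free cells and 16 admissible headings. For each, cast all 4 beams and compare to the given ranges.
  (4.5, 2.5, 60°): beam 2 = 0.5176 ≠ 1.5529 ✗
  (4.5, 3.5, 165°): beam 1 = 0.5774 ≠ 1.5529 ✗
  (5.5, 4.5, 210°): beam 2 = 2.5882 ≠ 1.5529 ✗
  (1.5, 6.5, 330°): beam 1 = 0.5176 ≠ 1.5529 ✗
  …
  (3.5, 2.5, 30°): r_1=1.5529, r_2=1.5529, r_3=3.6235, r_4=1.9319 — all match ✓
No second candidate reproduces the full scan.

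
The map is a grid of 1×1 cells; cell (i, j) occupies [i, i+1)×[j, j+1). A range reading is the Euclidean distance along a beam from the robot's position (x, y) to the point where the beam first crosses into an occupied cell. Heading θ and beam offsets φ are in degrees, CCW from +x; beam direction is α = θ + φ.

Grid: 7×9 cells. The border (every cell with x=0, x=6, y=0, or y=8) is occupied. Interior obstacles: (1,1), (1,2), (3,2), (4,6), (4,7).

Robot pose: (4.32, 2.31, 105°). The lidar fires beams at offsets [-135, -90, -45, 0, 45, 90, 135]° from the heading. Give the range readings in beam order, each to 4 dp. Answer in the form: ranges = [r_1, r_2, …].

beam 1: φ=-135°, α=330°
  dir = (cos 330°, sin 330°) = (0.8660, -0.5000); from cell (4,2)
  next x-line at t=0.7852, next y-line at t=0.6200; Δt_x=1.1547, Δt_y=2.0000
    y: enter (4,1) at t=0.6200
    x: enter (5,1) at t=0.7852
    x: enter (6,1) at t=1.9399 ← occupied
  → r_1 = 1.9399
beam 2: φ=-90°, α=15°
  dir = (cos 15°, sin 15°) = (0.9659, 0.2588); from cell (4,2)
  next x-line at t=0.7040, next y-line at t=2.6660; Δt_x=1.0353, Δt_y=3.8637
    x: enter (5,2) at t=0.7040
    x: enter (6,2) at t=1.7393 ← occupied
  → r_2 = 1.7393
beam 3: φ=-45°, α=60°
  dir = (cos 60°, sin 60°) = (0.5000, 0.8660); from cell (4,2)
  next x-line at t=1.3600, next y-line at t=0.7967; Δt_x=2.0000, Δt_y=1.1547
    y: enter (4,3) at t=0.7967
    x: enter (5,3) at t=1.3600
    y: enter (5,4) at t=1.9514
    y: enter (5,5) at t=3.1061
    x: enter (6,5) at t=3.3600 ← occupied
  → r_3 = 3.3600
beam 4: φ=0°, α=105°
  dir = (cos 105°, sin 105°) = (-0.2588, 0.9659); from cell (4,2)
  next x-line at t=1.2364, next y-line at t=0.7143; Δt_x=3.8637, Δt_y=1.0353
    y: enter (4,3) at t=0.7143
    x: enter (3,3) at t=1.2364
    y: enter (3,4) at t=1.7496
    y: enter (3,5) at t=2.7849
    y: enter (3,6) at t=3.8202
    y: enter (3,7) at t=4.8554
    x: enter (2,7) at t=5.1001
    y: enter (2,8) at t=5.8907 ← occupied
  → r_4 = 5.8907
beam 5: φ=45°, α=150°
  dir = (cos 150°, sin 150°) = (-0.8660, 0.5000); from cell (4,2)
  next x-line at t=0.3695, next y-line at t=1.3800; Δt_x=1.1547, Δt_y=2.0000
    x: enter (3,2) at t=0.3695 ← occupied
  → r_5 = 0.3695
beam 6: φ=90°, α=195°
  dir = (cos 195°, sin 195°) = (-0.9659, -0.2588); from cell (4,2)
  next x-line at t=0.3313, next y-line at t=1.1977; Δt_x=1.0353, Δt_y=3.8637
    x: enter (3,2) at t=0.3313 ← occupied
  → r_6 = 0.3313
beam 7: φ=135°, α=240°
  dir = (cos 240°, sin 240°) = (-0.5000, -0.8660); from cell (4,2)
  next x-line at t=0.6400, next y-line at t=0.3580; Δt_x=2.0000, Δt_y=1.1547
    y: enter (4,1) at t=0.3580
    x: enter (3,1) at t=0.6400
    y: enter (3,0) at t=1.5127 ← occupied
  → r_7 = 1.5127

ranges = [1.9399, 1.7393, 3.3600, 5.8907, 0.3695, 0.3313, 1.5127]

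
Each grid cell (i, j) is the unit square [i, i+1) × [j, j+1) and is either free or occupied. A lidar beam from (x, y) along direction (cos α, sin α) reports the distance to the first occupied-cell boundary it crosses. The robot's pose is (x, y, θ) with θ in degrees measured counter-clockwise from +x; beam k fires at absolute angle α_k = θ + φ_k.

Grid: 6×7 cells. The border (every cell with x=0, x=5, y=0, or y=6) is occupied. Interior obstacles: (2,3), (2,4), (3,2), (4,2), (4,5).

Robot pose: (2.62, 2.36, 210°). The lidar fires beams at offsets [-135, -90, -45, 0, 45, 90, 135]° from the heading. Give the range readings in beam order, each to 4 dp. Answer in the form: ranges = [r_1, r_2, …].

ranges = [0.6626, 0.7390, 1.6771, 1.8706, 1.4080, 1.5704, 0.3934]

beam 1: φ=-135°, α=75°
  dir = (cos 75°, sin 75°) = (0.2588, 0.9659); from cell (2,2)
  next x-line at t=1.4682, next y-line at t=0.6626; Δt_x=3.8637, Δt_y=1.0353
    y: enter (2,3) at t=0.6626 ← occupied
  → r_1 = 0.6626
beam 2: φ=-90°, α=120°
  dir = (cos 120°, sin 120°) = (-0.5000, 0.8660); from cell (2,2)
  next x-line at t=1.2400, next y-line at t=0.7390; Δt_x=2.0000, Δt_y=1.1547
    y: enter (2,3) at t=0.7390 ← occupied
  → r_2 = 0.7390
beam 3: φ=-45°, α=165°
  dir = (cos 165°, sin 165°) = (-0.9659, 0.2588); from cell (2,2)
  next x-line at t=0.6419, next y-line at t=2.4728; Δt_x=1.0353, Δt_y=3.8637
    x: enter (1,2) at t=0.6419
    x: enter (0,2) at t=1.6771 ← occupied
  → r_3 = 1.6771
beam 4: φ=0°, α=210°
  dir = (cos 210°, sin 210°) = (-0.8660, -0.5000); from cell (2,2)
  next x-line at t=0.7159, next y-line at t=0.7200; Δt_x=1.1547, Δt_y=2.0000
    x: enter (1,2) at t=0.7159
    y: enter (1,1) at t=0.7200
    x: enter (0,1) at t=1.8706 ← occupied
  → r_4 = 1.8706
beam 5: φ=45°, α=255°
  dir = (cos 255°, sin 255°) = (-0.2588, -0.9659); from cell (2,2)
  next x-line at t=2.3955, next y-line at t=0.3727; Δt_x=3.8637, Δt_y=1.0353
    y: enter (2,1) at t=0.3727
    y: enter (2,0) at t=1.4080 ← occupied
  → r_5 = 1.4080
beam 6: φ=90°, α=300°
  dir = (cos 300°, sin 300°) = (0.5000, -0.8660); from cell (2,2)
  next x-line at t=0.7600, next y-line at t=0.4157; Δt_x=2.0000, Δt_y=1.1547
    y: enter (2,1) at t=0.4157
    x: enter (3,1) at t=0.7600
    y: enter (3,0) at t=1.5704 ← occupied
  → r_6 = 1.5704
beam 7: φ=135°, α=345°
  dir = (cos 345°, sin 345°) = (0.9659, -0.2588); from cell (2,2)
  next x-line at t=0.3934, next y-line at t=1.3909; Δt_x=1.0353, Δt_y=3.8637
    x: enter (3,2) at t=0.3934 ← occupied
  → r_7 = 0.3934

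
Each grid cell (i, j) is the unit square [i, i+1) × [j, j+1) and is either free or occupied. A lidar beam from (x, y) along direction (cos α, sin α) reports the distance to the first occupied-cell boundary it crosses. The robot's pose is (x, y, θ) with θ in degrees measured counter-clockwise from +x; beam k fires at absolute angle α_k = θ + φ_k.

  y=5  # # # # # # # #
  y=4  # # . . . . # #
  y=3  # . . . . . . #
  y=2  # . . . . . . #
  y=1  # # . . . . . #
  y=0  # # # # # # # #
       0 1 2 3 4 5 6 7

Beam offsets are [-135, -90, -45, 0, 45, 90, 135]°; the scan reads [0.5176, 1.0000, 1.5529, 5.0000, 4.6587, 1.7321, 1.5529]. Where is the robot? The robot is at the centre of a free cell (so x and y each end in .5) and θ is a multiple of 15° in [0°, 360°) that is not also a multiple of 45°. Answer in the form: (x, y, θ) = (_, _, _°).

(x, y, θ) = (6.5, 2.5, 150°)

The pose lattice has 21·16 = 336 candidates. Test each by forward raycasting.
  (5.5, 1.5, 255°): beam 1 = 4.0415 ≠ 0.5176 ✗
  (6.5, 3.5, 75°): beam 1 = 1.0000 ≠ 0.5176 ✗
  (4.5, 3.5, 60°): beam 1 = 2.5882 ≠ 0.5176 ✗
  …
  (6.5, 2.5, 150°): r_1=0.5176, r_2=1.0000, r_3=1.5529, r_4=5.0000, r_5=4.6587, r_6=1.7321, r_7=1.5529 — all match ✓
Unique over the lattice → pose = (6.5, 2.5, 150°).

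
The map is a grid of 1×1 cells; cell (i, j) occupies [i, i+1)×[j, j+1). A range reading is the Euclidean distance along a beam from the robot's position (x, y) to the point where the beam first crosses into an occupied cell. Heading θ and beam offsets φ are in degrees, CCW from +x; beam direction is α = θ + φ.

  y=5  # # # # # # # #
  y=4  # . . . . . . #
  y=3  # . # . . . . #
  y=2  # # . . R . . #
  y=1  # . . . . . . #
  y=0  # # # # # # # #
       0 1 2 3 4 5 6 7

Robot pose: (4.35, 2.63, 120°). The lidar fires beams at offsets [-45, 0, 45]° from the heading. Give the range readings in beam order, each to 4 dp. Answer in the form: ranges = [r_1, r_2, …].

beam 1: φ=-45°, α=75°
  dir = (cos 75°, sin 75°) = (0.2588, 0.9659); from cell (4,2)
  next x-line at t=2.5114, next y-line at t=0.3831; Δt_x=3.8637, Δt_y=1.0353
    y: enter (4,3) at t=0.3831
    y: enter (4,4) at t=1.4183
    y: enter (4,5) at t=2.4536 ← occupied
  → r_1 = 2.4536
beam 2: φ=0°, α=120°
  dir = (cos 120°, sin 120°) = (-0.5000, 0.8660); from cell (4,2)
  next x-line at t=0.7000, next y-line at t=0.4272; Δt_x=2.0000, Δt_y=1.1547
    y: enter (4,3) at t=0.4272
    x: enter (3,3) at t=0.7000
    y: enter (3,4) at t=1.5819
    x: enter (2,4) at t=2.7000
    y: enter (2,5) at t=2.7366 ← occupied
  → r_2 = 2.7366
beam 3: φ=45°, α=165°
  dir = (cos 165°, sin 165°) = (-0.9659, 0.2588); from cell (4,2)
  next x-line at t=0.3623, next y-line at t=1.4296; Δt_x=1.0353, Δt_y=3.8637
    x: enter (3,2) at t=0.3623
    x: enter (2,2) at t=1.3976
    y: enter (2,3) at t=1.4296 ← occupied
  → r_3 = 1.4296

ranges = [2.4536, 2.7366, 1.4296]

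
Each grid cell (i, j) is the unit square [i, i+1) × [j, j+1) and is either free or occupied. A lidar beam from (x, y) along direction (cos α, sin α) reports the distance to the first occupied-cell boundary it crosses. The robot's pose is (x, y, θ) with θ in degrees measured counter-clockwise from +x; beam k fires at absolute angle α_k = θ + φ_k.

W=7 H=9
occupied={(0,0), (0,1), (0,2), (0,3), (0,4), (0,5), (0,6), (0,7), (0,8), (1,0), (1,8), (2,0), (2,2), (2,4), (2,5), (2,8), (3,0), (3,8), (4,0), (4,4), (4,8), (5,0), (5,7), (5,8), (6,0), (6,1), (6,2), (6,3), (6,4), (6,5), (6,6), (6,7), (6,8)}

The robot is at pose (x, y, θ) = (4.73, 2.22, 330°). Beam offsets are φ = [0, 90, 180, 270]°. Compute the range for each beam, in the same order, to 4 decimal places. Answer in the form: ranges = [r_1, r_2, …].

beam 1: φ=0°, α=330°
  d=(0.8660,-0.5000)  start (4,2)  tX=0.3118 tY=0.4400  stride 1/|dx|=1.1547 1/|dy|=2.0000
    cross x-line → (5,2), t=0.3118
    cross y-line → (5,1), t=0.4400
    cross x-line → (6,1), t=1.4665 (wall)
  → r_1 = 1.4665
beam 2: φ=90°, α=60°
  d=(0.5000,0.8660)  start (4,2)  tX=0.5400 tY=0.9007  stride 1/|dx|=2.0000 1/|dy|=1.1547
    cross x-line → (5,2), t=0.5400
    cross y-line → (5,3), t=0.9007
    cross y-line → (5,4), t=2.0554
    cross x-line → (6,4), t=2.5400 (wall)
  → r_2 = 2.5400
beam 3: φ=180°, α=150°
  d=(-0.8660,0.5000)  start (4,2)  tX=0.8429 tY=1.5600  stride 1/|dx|=1.1547 1/|dy|=2.0000
    cross x-line → (3,2), t=0.8429
    cross y-line → (3,3), t=1.5600
    cross x-line → (2,3), t=1.9976
    cross x-line → (1,3), t=3.1523
    cross y-line → (1,4), t=3.5600
    cross x-line → (0,4), t=4.3070 (wall)
  → r_3 = 4.3070
beam 4: φ=270°, α=240°
  d=(-0.5000,-0.8660)  start (4,2)  tX=1.4600 tY=0.2540  stride 1/|dx|=2.0000 1/|dy|=1.1547
    cross y-line → (4,1), t=0.2540
    cross y-line → (4,0), t=1.4087 (wall)
  → r_4 = 1.4087

ranges = [1.4665, 2.5400, 4.3070, 1.4087]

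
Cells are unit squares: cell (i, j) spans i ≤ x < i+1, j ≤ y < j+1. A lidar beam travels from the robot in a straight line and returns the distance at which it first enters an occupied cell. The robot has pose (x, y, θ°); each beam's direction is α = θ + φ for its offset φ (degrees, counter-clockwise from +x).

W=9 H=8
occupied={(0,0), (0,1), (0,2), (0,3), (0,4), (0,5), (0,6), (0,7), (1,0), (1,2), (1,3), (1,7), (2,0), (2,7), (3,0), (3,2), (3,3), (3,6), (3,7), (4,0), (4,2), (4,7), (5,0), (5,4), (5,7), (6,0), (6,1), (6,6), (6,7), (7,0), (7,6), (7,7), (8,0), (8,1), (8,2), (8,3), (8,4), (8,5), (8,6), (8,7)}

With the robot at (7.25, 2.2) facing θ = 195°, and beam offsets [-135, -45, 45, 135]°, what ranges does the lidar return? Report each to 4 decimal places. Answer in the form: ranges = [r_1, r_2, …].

ranges = [1.5000, 7.2169, 0.5000, 0.8660]

beam 1: φ=-135°, α=60°
  direction (0.5000, 0.8660); cell (7,2); t to first gridline: x 1.5000, y 0.9238 (then +2.0000 / +1.1547)
    (7,3) via y @ 0.9238
    (8,3) via x @ 1.5000  # hit
  → r_1 = 1.5000
beam 2: φ=-45°, α=150°
  direction (-0.8660, 0.5000); cell (7,2); t to first gridline: x 0.2887, y 1.6000 (then +1.1547 / +2.0000)
    (6,2) via x @ 0.2887
    (5,2) via x @ 1.4434
    (5,3) via y @ 1.6000
    (4,3) via x @ 2.5981
    (4,4) via y @ 3.6000
    (3,4) via x @ 3.7528
    (2,4) via x @ 4.9075
    (2,5) via y @ 5.6000
    (1,5) via x @ 6.0622
    (0,5) via x @ 7.2169  # hit
  → r_2 = 7.2169
beam 3: φ=45°, α=240°
  direction (-0.5000, -0.8660); cell (7,2); t to first gridline: x 0.5000, y 0.2309 (then +2.0000 / +1.1547)
    (7,1) via y @ 0.2309
    (6,1) via x @ 0.5000  # hit
  → r_3 = 0.5000
beam 4: φ=135°, α=330°
  direction (0.8660, -0.5000); cell (7,2); t to first gridline: x 0.8660, y 0.4000 (then +1.1547 / +2.0000)
    (7,1) via y @ 0.4000
    (8,1) via x @ 0.8660  # hit
  → r_4 = 0.8660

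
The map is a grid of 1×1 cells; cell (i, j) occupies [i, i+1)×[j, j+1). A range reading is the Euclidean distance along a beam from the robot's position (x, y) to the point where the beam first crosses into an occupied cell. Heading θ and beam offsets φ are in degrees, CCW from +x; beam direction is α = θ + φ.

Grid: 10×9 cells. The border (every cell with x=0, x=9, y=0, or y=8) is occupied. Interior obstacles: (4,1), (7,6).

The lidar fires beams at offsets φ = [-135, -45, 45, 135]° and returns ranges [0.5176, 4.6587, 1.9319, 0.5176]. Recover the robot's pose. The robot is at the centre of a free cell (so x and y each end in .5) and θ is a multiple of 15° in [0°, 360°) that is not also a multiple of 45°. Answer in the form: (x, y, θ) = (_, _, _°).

(x, y, θ) = (8.5, 1.5, 150°)

Candidates: 54 free-cell centres × 16 headings = 864 poses. Raycast each; keep the one whose scan matches to 4 dp.
  (2.5, 4.5, 285°): beam 1 = 1.7321 ≠ 0.5176 ✗
  (1.5, 3.5, 75°): beam 1 = 2.8868 ≠ 0.5176 ✗
  (8.5, 3.5, 195°): beam 1 = 1.0000 ≠ 0.5176 ✗
  (5.5, 7.5, 240°): beam 3 = 6.7293 ≠ 1.9319 ✗
  …
  (8.5, 1.5, 150°): r_1=0.5176, r_2=4.6587, r_3=1.9319, r_4=0.5176 — all match ✓
Only this pose fits every beam.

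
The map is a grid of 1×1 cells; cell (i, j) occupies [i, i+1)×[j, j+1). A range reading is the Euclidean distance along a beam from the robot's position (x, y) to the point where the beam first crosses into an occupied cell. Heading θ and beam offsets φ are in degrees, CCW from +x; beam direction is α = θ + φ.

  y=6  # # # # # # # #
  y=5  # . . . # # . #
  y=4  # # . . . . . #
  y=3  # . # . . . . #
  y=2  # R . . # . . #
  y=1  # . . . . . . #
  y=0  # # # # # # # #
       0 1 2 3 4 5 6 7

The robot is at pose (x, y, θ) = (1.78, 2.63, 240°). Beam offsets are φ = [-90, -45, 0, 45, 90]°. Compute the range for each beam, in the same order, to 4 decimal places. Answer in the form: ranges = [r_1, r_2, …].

beam 1: φ=-90°, α=150°
  direction (-0.8660, 0.5000); cell (1,2); t to first gridline: x 0.9007, y 0.7400 (then +1.1547 / +2.0000)
    (1,3) via y @ 0.7400
    (0,3) via x @ 0.9007  # hit
  → r_1 = 0.9007
beam 2: φ=-45°, α=195°
  direction (-0.9659, -0.2588); cell (1,2); t to first gridline: x 0.8075, y 2.4341 (then +1.0353 / +3.8637)
    (0,2) via x @ 0.8075  # hit
  → r_2 = 0.8075
beam 3: φ=0°, α=240°
  direction (-0.5000, -0.8660); cell (1,2); t to first gridline: x 1.5600, y 0.7275 (then +2.0000 / +1.1547)
    (1,1) via y @ 0.7275
    (0,1) via x @ 1.5600  # hit
  → r_3 = 1.5600
beam 4: φ=45°, α=285°
  direction (0.2588, -0.9659); cell (1,2); t to first gridline: x 0.8500, y 0.6522 (then +3.8637 / +1.0353)
    (1,1) via y @ 0.6522
    (2,1) via x @ 0.8500
    (2,0) via y @ 1.6875  # hit
  → r_4 = 1.6875
beam 5: φ=90°, α=330°
  direction (0.8660, -0.5000); cell (1,2); t to first gridline: x 0.2540, y 1.2600 (then +1.1547 / +2.0000)
    (2,2) via x @ 0.2540
    (2,1) via y @ 1.2600
    (3,1) via x @ 1.4087
    (4,1) via x @ 2.5634
    (4,0) via y @ 3.2600  # hit
  → r_5 = 3.2600

ranges = [0.9007, 0.8075, 1.5600, 1.6875, 3.2600]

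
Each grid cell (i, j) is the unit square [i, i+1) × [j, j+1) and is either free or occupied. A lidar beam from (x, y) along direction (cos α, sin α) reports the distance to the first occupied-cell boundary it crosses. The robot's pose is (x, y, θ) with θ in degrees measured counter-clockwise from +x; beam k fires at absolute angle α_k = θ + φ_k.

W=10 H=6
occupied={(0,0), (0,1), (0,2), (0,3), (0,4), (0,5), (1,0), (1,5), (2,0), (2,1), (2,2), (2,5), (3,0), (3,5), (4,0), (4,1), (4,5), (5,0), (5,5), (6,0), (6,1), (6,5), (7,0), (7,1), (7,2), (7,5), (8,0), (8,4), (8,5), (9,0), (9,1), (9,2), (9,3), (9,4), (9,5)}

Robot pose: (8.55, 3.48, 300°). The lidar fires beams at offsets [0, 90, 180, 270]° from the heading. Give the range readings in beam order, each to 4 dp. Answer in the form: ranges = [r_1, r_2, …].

ranges = [0.9000, 0.5196, 0.6004, 0.9600]

beam 1: φ=0°, α=300°
  d=(0.5000,-0.8660)  start (8,3)  tX=0.9000 tY=0.5543  stride 1/|dx|=2.0000 1/|dy|=1.1547
    cross y-line → (8,2), t=0.5543
    cross x-line → (9,2), t=0.9000 (wall)
  → r_1 = 0.9000
beam 2: φ=90°, α=30°
  d=(0.8660,0.5000)  start (8,3)  tX=0.5196 tY=1.0400  stride 1/|dx|=1.1547 1/|dy|=2.0000
    cross x-line → (9,3), t=0.5196 (wall)
  → r_2 = 0.5196
beam 3: φ=180°, α=120°
  d=(-0.5000,0.8660)  start (8,3)  tX=1.1000 tY=0.6004  stride 1/|dx|=2.0000 1/|dy|=1.1547
    cross y-line → (8,4), t=0.6004 (wall)
  → r_3 = 0.6004
beam 4: φ=270°, α=210°
  d=(-0.8660,-0.5000)  start (8,3)  tX=0.6351 tY=0.9600  stride 1/|dx|=1.1547 1/|dy|=2.0000
    cross x-line → (7,3), t=0.6351
    cross y-line → (7,2), t=0.9600 (wall)
  → r_4 = 0.9600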